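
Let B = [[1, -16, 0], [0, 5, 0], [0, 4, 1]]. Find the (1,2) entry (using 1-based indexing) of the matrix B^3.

-496

Characteristic polynomial: μ^3 - 7μ^2 + 11μ - 5 = (μ - 5)(μ - 1)^2, so the eigenvalues are 1, 1, 5.
μ=5: eigenvector (-4, 1, 1).
μ=1: eigenvector (1, 0, 0).
μ=1: eigenvector (0, 0, 1).
P = [[-4, 1, 0], [1, 0, 0], [1, 0, 1]], D = diag(5, 1, 1), P⁻¹ = [[0, 1, 0], [1, 4, 0], [0, -1, 1]].
B³ = P·diag(125, 1, 1)·P⁻¹ = [[1, -496, 0], [0, 125, 0], [0, 124, 1]].
The requested entry is -496.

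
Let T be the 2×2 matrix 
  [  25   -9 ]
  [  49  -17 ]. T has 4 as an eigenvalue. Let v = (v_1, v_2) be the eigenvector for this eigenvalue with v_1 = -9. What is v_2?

T − 4I = [[21, -9], [49, -21]].
Solving (T − 4I)v = 0 gives the eigenspace spanned by (-9, -21).
With v_1 = -9, v = (-9, -21), so v_2 = -21.

-21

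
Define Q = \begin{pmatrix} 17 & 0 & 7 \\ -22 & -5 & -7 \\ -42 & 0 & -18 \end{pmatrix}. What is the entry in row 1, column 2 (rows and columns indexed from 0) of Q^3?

-91

Characteristic polynomial: λ^3 + 6λ^2 - 7λ - 60 = (λ - 3)(λ + 4)(λ + 5), so the eigenvalues are -5, -4, 3.
λ=-4: eigenvector (1, -1, -3).
λ=-5: eigenvector (0, 1, 0).
λ=3: eigenvector (1, -1, -2).
P = [[1, 0, 1], [-1, 1, -1], [-3, 0, -2]], D = diag(-4, -5, 3), P⁻¹ = [[-2, 0, -1], [1, 1, 0], [3, 0, 1]].
Q³ = P·diag(-64, -125, 27)·P⁻¹ = [[209, 0, 91], [-334, -125, -91], [-546, 0, -246]].
The requested entry is -91.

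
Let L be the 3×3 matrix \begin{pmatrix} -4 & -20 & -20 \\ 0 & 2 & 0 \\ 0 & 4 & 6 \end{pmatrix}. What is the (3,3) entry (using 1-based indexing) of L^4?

Characteristic polynomial: μ^3 - 4μ^2 - 20μ + 48 = (μ - 6)(μ - 2)(μ + 4), so the eigenvalues are -4, 2, 6.
μ=-4: eigenvector (1, 0, 0).
μ=2: eigenvector (0, 1, -1).
μ=6: eigenvector (-2, 0, 1).
P = [[1, 0, -2], [0, 1, 0], [0, -1, 1]], D = diag(-4, 2, 6), P⁻¹ = [[1, 2, 2], [0, 1, 0], [0, 1, 1]].
L⁴ = P·diag(256, 16, 1296)·P⁻¹ = [[256, -2080, -2080], [0, 16, 0], [0, 1280, 1296]].
The requested entry is 1296.

1296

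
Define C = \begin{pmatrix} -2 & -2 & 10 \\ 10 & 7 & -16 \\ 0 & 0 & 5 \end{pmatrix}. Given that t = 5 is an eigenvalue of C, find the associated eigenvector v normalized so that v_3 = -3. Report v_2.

6

C − 5I = [[-7, -2, 10], [10, 2, -16], [0, 0, 0]].
Solving (C − 5I)v = 0 gives the eigenspace spanned by (-6, 6, -3).
With v_3 = -3, v = (-6, 6, -3), so v_2 = 6.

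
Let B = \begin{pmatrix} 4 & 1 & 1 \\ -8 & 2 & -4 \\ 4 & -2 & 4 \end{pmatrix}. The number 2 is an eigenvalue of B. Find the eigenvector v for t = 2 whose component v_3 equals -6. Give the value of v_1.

3

B − 2I = [[2, 1, 1], [-8, 0, -4], [4, -2, 2]].
Solving (B − 2I)v = 0 gives the eigenspace spanned by (3, 0, -6).
With v_3 = -6, v = (3, 0, -6), so v_1 = 3.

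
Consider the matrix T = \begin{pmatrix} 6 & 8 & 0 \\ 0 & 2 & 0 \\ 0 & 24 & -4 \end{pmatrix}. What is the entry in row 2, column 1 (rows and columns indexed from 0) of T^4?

Characteristic polynomial: s^3 - 4s^2 - 20s + 48 = (s - 6)(s - 2)(s + 4), so the eigenvalues are -4, 2, 6.
s=6: eigenvector (1, 0, 0).
s=-4: eigenvector (0, 0, 1).
s=2: eigenvector (-2, 1, 4).
P = [[1, 0, -2], [0, 0, 1], [0, 1, 4]], D = diag(6, -4, 2), P⁻¹ = [[1, 2, 0], [0, -4, 1], [0, 1, 0]].
T⁴ = P·diag(1296, 256, 16)·P⁻¹ = [[1296, 2560, 0], [0, 16, 0], [0, -960, 256]].
The requested entry is -960.

-960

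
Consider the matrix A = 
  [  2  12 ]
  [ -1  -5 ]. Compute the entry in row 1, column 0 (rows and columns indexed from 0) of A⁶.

63

Characteristic polynomial: μ^2 + 3μ + 2 = (μ + 1)(μ + 2), so the eigenvalues are -2, -1.
μ=-2: eigenvector (-3, 1).
μ=-1: eigenvector (4, -1).
P = [[-3, 4], [1, -1]], D = diag(-2, -1), P⁻¹ = [[1, 4], [1, 3]].
A⁶ = P·diag(64, 1)·P⁻¹ = [[-188, -756], [63, 253]].
The requested entry is 63.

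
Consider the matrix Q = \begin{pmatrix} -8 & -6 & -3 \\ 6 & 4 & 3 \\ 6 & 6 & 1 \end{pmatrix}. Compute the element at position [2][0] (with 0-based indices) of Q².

-6

Characteristic polynomial: μ^3 + 3μ^2 - 4 = (μ - 1)(μ + 2)^2, so the eigenvalues are -2, -2, 1.
μ=-2: eigenvector (1, -1, 0).
μ=1: eigenvector (-1, 1, 1).
μ=-2: eigenvector (0, 1, -2).
P = [[1, -1, 0], [-1, 1, 1], [0, 1, -2]], D = diag(-2, 1, -2), P⁻¹ = [[3, 2, 1], [2, 2, 1], [1, 1, 0]].
Q² = P·diag(4, 1, 4)·P⁻¹ = [[10, 6, 3], [-6, -2, -3], [-6, -6, 1]].
The requested entry is -6.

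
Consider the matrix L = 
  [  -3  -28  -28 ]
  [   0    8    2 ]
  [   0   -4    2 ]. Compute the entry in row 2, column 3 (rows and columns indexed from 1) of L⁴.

Characteristic polynomial: r^3 - 7r^2 - 6r + 72 = (r - 6)(r - 4)(r + 3), so the eigenvalues are -3, 4, 6.
r=-3: eigenvector (1, 0, 0).
r=6: eigenvector (0, 1, -1).
r=4: eigenvector (-4, -1, 2).
P = [[1, 0, -4], [0, 1, -1], [0, -1, 2]], D = diag(-3, 6, 4), P⁻¹ = [[1, 4, 4], [0, 2, 1], [0, 1, 1]].
L⁴ = P·diag(81, 1296, 256)·P⁻¹ = [[81, -700, -700], [0, 2336, 1040], [0, -2080, -784]].
The requested entry is 1040.

1040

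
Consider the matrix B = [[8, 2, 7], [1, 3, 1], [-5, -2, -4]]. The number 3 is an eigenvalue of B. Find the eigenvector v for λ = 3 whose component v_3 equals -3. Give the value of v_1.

B − 3I = [[5, 2, 7], [1, 0, 1], [-5, -2, -7]].
Solving (B − 3I)v = 0 gives the eigenspace spanned by (3, 3, -3).
With v_3 = -3, v = (3, 3, -3), so v_1 = 3.

3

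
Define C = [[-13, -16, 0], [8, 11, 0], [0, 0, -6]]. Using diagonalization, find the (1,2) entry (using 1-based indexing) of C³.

Characteristic polynomial: μ^3 + 8μ^2 - 3μ - 90 = (μ - 3)(μ + 5)(μ + 6), so the eigenvalues are -6, -5, 3.
μ=-5: eigenvector (-2, 1, 0).
μ=3: eigenvector (-1, 1, 0).
μ=-6: eigenvector (0, 0, 1).
P = [[-2, -1, 0], [1, 1, 0], [0, 0, 1]], D = diag(-5, 3, -6), P⁻¹ = [[-1, -1, 0], [1, 2, 0], [0, 0, 1]].
C³ = P·diag(-125, 27, -216)·P⁻¹ = [[-277, -304, 0], [152, 179, 0], [0, 0, -216]].
The requested entry is -304.

-304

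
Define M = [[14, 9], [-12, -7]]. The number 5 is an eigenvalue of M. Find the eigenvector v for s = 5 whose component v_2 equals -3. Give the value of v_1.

3

M − 5I = [[9, 9], [-12, -12]].
Solving (M − 5I)v = 0 gives the eigenspace spanned by (3, -3).
With v_2 = -3, v = (3, -3), so v_1 = 3.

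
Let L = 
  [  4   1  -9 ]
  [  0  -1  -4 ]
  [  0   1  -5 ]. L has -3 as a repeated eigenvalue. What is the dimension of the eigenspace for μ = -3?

L + 3I = [[7, 1, -9], [0, 2, -4], [0, 1, -2]].
This matrix has rank 2, so its null space has dimension 3 − 2 = 1.

1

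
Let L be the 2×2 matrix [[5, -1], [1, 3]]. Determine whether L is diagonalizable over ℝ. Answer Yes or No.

No

Characteristic polynomial: p(t) = t^2 - 8t + 16 = (t - 4)^2.
t = 4 has algebraic multiplicity 2; rank(L − 4I) = 1, so geometric multiplicity = 1.
Geometric multiplicity < algebraic multiplicity, so L is not diagonalizable.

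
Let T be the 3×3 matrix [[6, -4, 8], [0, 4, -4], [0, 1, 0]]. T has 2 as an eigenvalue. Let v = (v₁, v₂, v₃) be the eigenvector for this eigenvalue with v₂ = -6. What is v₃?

T − 2I = [[4, -4, 8], [0, 2, -4], [0, 1, -2]].
Solving (T − 2I)v = 0 gives the eigenspace spanned by (0, -6, -3).
With v₂ = -6, v = (0, -6, -3), so v₃ = -3.

-3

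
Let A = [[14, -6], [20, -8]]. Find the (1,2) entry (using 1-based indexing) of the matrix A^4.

Characteristic polynomial: t^2 - 6t + 8 = (t - 4)(t - 2), so the eigenvalues are 2, 4.
t=2: eigenvector (1, 2).
t=4: eigenvector (-3, -5).
P = [[1, -3], [2, -5]], D = diag(2, 4), P⁻¹ = [[-5, 3], [-2, 1]].
A⁴ = P·diag(16, 256)·P⁻¹ = [[1456, -720], [2400, -1184]].
The requested entry is -720.

-720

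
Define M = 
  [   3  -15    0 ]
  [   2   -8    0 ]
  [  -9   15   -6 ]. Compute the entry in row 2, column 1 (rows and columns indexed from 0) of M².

-75

Characteristic polynomial: μ^3 + 11μ^2 + 36μ + 36 = (μ + 2)(μ + 3)(μ + 6), so the eigenvalues are -6, -3, -2.
μ=-2: eigenvector (3, 1, -3).
μ=-3: eigenvector (-5, -2, 5).
μ=-6: eigenvector (0, 0, 1).
P = [[3, -5, 0], [1, -2, 0], [-3, 5, 1]], D = diag(-2, -3, -6), P⁻¹ = [[2, -5, 0], [1, -3, 0], [1, 0, 1]].
M² = P·diag(4, 9, 36)·P⁻¹ = [[-21, 75, 0], [-10, 34, 0], [57, -75, 36]].
The requested entry is -75.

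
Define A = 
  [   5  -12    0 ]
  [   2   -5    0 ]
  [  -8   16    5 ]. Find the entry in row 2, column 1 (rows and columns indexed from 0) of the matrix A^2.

Characteristic polynomial: s^3 - 5s^2 - s + 5 = (s - 5)(s - 1)(s + 1), so the eigenvalues are -1, 1, 5.
s=-1: eigenvector (2, 1, 0).
s=1: eigenvector (3, 1, 2).
s=5: eigenvector (0, 0, 1).
P = [[2, 3, 0], [1, 1, 0], [0, 2, 1]], D = diag(-1, 1, 5), P⁻¹ = [[-1, 3, 0], [1, -2, 0], [-2, 4, 1]].
A² = P·diag(1, 1, 25)·P⁻¹ = [[1, 0, 0], [0, 1, 0], [-48, 96, 25]].
The requested entry is 96.

96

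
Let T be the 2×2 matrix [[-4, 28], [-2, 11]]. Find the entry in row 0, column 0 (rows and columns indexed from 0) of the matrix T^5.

-5224

Characteristic polynomial: λ^2 - 7λ + 12 = (λ - 4)(λ - 3), so the eigenvalues are 3, 4.
λ=4: eigenvector (-7, -2).
λ=3: eigenvector (4, 1).
P = [[-7, 4], [-2, 1]], D = diag(4, 3), P⁻¹ = [[1, -4], [2, -7]].
T⁵ = P·diag(1024, 243)·P⁻¹ = [[-5224, 21868], [-1562, 6491]].
The requested entry is -5224.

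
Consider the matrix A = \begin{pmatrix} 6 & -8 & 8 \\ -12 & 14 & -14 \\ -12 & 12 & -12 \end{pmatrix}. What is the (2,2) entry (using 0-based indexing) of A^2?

-120

Characteristic polynomial: t^3 - 8t^2 + 12t = t(t - 6)(t - 2), so the eigenvalues are 0, 2, 6.
t=6: eigenvector (1, -2, -2).
t=2: eigenvector (2, -5, -6).
t=0: eigenvector (0, 1, 1).
P = [[1, 2, 0], [-2, -5, 1], [-2, -6, 1]], D = diag(6, 2, 0), P⁻¹ = [[1, -2, 2], [0, 1, -1], [2, 2, -1]].
A² = P·diag(36, 4, 0)·P⁻¹ = [[36, -64, 64], [-72, 124, -124], [-72, 120, -120]].
The requested entry is -120.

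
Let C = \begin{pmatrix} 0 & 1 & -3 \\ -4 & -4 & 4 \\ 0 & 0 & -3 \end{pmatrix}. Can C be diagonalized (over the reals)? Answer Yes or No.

No

Characteristic polynomial: p(r) = r^3 + 7r^2 + 16r + 12 = (r + 2)^2(r + 3).
r = -2 has algebraic multiplicity 2; rank(C + 2I) = 2, so geometric multiplicity = 1.
Geometric multiplicity < algebraic multiplicity, so C is not diagonalizable.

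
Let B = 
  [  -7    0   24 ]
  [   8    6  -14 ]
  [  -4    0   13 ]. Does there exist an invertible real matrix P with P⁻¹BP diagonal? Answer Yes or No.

Yes

Characteristic polynomial: p(t) = t^3 - 12t^2 + 41t - 30 = (t - 6)(t - 5)(t - 1).
All 3 eigenvalues are distinct, so B is diagonalizable.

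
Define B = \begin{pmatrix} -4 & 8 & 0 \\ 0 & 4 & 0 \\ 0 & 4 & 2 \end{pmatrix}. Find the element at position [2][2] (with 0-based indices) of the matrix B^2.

Characteristic polynomial: μ^3 - 2μ^2 - 16μ + 32 = (μ - 4)(μ - 2)(μ + 4), so the eigenvalues are -4, 2, 4.
μ=-4: eigenvector (1, 0, 0).
μ=4: eigenvector (1, 1, 2).
μ=2: eigenvector (0, 0, 1).
P = [[1, 1, 0], [0, 1, 0], [0, 2, 1]], D = diag(-4, 4, 2), P⁻¹ = [[1, -1, 0], [0, 1, 0], [0, -2, 1]].
B² = P·diag(16, 16, 4)·P⁻¹ = [[16, 0, 0], [0, 16, 0], [0, 24, 4]].
The requested entry is 4.

4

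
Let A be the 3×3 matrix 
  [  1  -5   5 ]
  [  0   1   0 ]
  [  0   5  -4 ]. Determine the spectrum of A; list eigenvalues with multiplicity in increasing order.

-4, 1, 1

Characteristic polynomial: p(t) = t^3 + 2t^2 - 7t + 4 = (t - 1)^2(t + 4).
Roots (with multiplicity): -4, 1, 1.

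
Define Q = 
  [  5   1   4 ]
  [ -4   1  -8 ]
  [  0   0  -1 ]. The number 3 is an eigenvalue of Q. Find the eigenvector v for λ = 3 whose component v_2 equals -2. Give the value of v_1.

1

Q − 3I = [[2, 1, 4], [-4, -2, -8], [0, 0, -4]].
Solving (Q − 3I)v = 0 gives the eigenspace spanned by (1, -2, 0).
With v_2 = -2, v = (1, -2, 0), so v_1 = 1.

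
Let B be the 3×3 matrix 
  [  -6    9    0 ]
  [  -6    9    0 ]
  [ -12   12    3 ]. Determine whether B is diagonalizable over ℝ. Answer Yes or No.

Yes

Characteristic polynomial: p(r) = r^3 - 6r^2 + 9r = r(r - 3)^2.
r = 3 has algebraic multiplicity 2; rank(B − 3I) = 1, so geometric multiplicity = 2.
Every eigenvalue has geometric = algebraic multiplicity, so B is diagonalizable.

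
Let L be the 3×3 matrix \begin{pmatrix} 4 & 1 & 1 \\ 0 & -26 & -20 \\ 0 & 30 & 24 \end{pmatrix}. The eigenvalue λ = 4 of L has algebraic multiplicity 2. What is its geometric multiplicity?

1

L − 4I = [[0, 1, 1], [0, -30, -20], [0, 30, 20]].
This matrix has rank 2, so its null space has dimension 3 − 2 = 1.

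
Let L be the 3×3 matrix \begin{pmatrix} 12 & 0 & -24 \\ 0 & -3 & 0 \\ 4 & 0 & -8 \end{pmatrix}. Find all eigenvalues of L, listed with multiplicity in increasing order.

Characteristic polynomial: p(t) = t^3 - t^2 - 12t = t(t - 4)(t + 3).
Roots (with multiplicity): -3, 0, 4.

-3, 0, 4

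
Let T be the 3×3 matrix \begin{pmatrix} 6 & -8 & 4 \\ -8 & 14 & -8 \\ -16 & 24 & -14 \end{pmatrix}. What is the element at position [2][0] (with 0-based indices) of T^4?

Characteristic polynomial: μ^3 - 6μ^2 - 4μ + 24 = (μ - 6)(μ - 2)(μ + 2), so the eigenvalues are -2, 2, 6.
μ=6: eigenvector (1, -1, -2).
μ=-2: eigenvector (0, 1, 2).
μ=2: eigenvector (-1, 0, 1).
P = [[1, 0, -1], [-1, 1, 0], [-2, 2, 1]], D = diag(6, -2, 2), P⁻¹ = [[1, -2, 1], [1, -1, 1], [0, -2, 1]].
T⁴ = P·diag(1296, 16, 16)·P⁻¹ = [[1296, -2560, 1280], [-1280, 2576, -1280], [-2560, 5120, -2544]].
The requested entry is -2560.

-2560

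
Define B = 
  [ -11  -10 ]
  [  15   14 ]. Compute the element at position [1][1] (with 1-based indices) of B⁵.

-2051

Characteristic polynomial: μ^2 - 3μ - 4 = (μ - 4)(μ + 1), so the eigenvalues are -1, 4.
μ=-1: eigenvector (1, -1).
μ=4: eigenvector (-2, 3).
P = [[1, -2], [-1, 3]], D = diag(-1, 4), P⁻¹ = [[3, 2], [1, 1]].
B⁵ = P·diag(-1, 1024)·P⁻¹ = [[-2051, -2050], [3075, 3074]].
The requested entry is -2051.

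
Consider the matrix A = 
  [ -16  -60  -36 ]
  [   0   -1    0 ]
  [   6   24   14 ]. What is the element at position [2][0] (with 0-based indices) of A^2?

-12

Characteristic polynomial: t^3 + 3t^2 - 6t - 8 = (t - 2)(t + 1)(t + 4), so the eigenvalues are -4, -1, 2.
t=-4: eigenvector (3, 0, -1).
t=-1: eigenvector (-4, 1, 0).
t=2: eigenvector (-2, 0, 1).
P = [[3, -4, -2], [0, 1, 0], [-1, 0, 1]], D = diag(-4, -1, 2), P⁻¹ = [[1, 4, 2], [0, 1, 0], [1, 4, 3]].
A² = P·diag(16, 1, 4)·P⁻¹ = [[40, 156, 72], [0, 1, 0], [-12, -48, -20]].
The requested entry is -12.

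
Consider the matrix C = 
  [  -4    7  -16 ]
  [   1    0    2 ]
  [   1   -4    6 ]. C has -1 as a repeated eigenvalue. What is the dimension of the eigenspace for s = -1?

1

C + 1I = [[-3, 7, -16], [1, 1, 2], [1, -4, 7]].
This matrix has rank 2, so its null space has dimension 3 − 2 = 1.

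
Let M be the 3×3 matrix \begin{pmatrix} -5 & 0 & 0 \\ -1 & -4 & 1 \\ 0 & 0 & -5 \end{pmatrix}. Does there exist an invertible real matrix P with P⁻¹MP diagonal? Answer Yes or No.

Yes

Characteristic polynomial: p(s) = s^3 + 14s^2 + 65s + 100 = (s + 4)(s + 5)^2.
s = -5 has algebraic multiplicity 2; rank(M + 5I) = 1, so geometric multiplicity = 2.
Every eigenvalue has geometric = algebraic multiplicity, so M is diagonalizable.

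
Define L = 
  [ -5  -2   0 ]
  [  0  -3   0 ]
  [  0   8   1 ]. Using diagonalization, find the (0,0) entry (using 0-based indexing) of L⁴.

625

Characteristic polynomial: λ^3 + 7λ^2 + 7λ - 15 = (λ - 1)(λ + 3)(λ + 5), so the eigenvalues are -5, -3, 1.
λ=-5: eigenvector (1, 0, 0).
λ=-3: eigenvector (-1, 1, -2).
λ=1: eigenvector (0, 0, 1).
P = [[1, -1, 0], [0, 1, 0], [0, -2, 1]], D = diag(-5, -3, 1), P⁻¹ = [[1, 1, 0], [0, 1, 0], [0, 2, 1]].
L⁴ = P·diag(625, 81, 1)·P⁻¹ = [[625, 544, 0], [0, 81, 0], [0, -160, 1]].
The requested entry is 625.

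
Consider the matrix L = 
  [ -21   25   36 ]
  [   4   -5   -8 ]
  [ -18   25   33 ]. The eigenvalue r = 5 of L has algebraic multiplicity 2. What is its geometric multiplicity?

L − 5I = [[-26, 25, 36], [4, -10, -8], [-18, 25, 28]].
This matrix has rank 2, so its null space has dimension 3 − 2 = 1.

1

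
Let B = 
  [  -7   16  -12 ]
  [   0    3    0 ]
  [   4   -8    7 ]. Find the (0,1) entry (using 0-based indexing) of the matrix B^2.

32

Characteristic polynomial: s^3 - 3s^2 - s + 3 = (s - 3)(s - 1)(s + 1), so the eigenvalues are -1, 1, 3.
s=1: eigenvector (-3, 0, 2).
s=3: eigenvector (4, 1, -2).
s=-1: eigenvector (-2, 0, 1).
P = [[-3, 4, -2], [0, 1, 0], [2, -2, 1]], D = diag(1, 3, -1), P⁻¹ = [[1, 0, 2], [0, 1, 0], [-2, 2, -3]].
B² = P·diag(1, 9, 1)·P⁻¹ = [[1, 32, 0], [0, 9, 0], [0, -16, 1]].
The requested entry is 32.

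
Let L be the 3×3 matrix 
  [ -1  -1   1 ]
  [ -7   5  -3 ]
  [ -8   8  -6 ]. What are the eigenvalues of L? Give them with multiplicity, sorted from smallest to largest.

Characteristic polynomial: p(r) = r^3 + 2r^2 - 4r - 8 = (r - 2)(r + 2)^2.
Roots (with multiplicity): -2, -2, 2.

-2, -2, 2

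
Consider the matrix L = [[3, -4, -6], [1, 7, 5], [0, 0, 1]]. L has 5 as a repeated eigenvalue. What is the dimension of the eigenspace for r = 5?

L − 5I = [[-2, -4, -6], [1, 2, 5], [0, 0, -4]].
This matrix has rank 2, so its null space has dimension 3 − 2 = 1.

1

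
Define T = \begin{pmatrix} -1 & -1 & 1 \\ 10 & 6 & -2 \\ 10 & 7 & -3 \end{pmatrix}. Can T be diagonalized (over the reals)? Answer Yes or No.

Characteristic polynomial: p(λ) = λ^3 - 2λ^2 - 7λ - 4 = (λ - 4)(λ + 1)^2.
λ = -1 has algebraic multiplicity 2; rank(T + 1I) = 2, so geometric multiplicity = 1.
Geometric multiplicity < algebraic multiplicity, so T is not diagonalizable.

No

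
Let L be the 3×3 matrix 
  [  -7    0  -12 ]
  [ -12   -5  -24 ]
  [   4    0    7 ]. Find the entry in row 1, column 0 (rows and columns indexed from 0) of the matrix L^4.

1248

Characteristic polynomial: t^3 + 5t^2 - t - 5 = (t - 1)(t + 1)(t + 5), so the eigenvalues are -5, -1, 1.
t=1: eigenvector (-3, -2, 2).
t=-5: eigenvector (0, 1, 0).
t=-1: eigenvector (-2, 0, 1).
P = [[-3, 0, -2], [-2, 1, 0], [2, 0, 1]], D = diag(1, -5, -1), P⁻¹ = [[1, 0, 2], [2, 1, 4], [-2, 0, -3]].
L⁴ = P·diag(1, 625, 1)·P⁻¹ = [[1, 0, 0], [1248, 625, 2496], [0, 0, 1]].
The requested entry is 1248.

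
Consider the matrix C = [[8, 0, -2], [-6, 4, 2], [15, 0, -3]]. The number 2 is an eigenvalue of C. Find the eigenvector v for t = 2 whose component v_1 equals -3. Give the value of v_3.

C − 2I = [[6, 0, -2], [-6, 2, 2], [15, 0, -5]].
Solving (C − 2I)v = 0 gives the eigenspace spanned by (-3, 0, -9).
With v_1 = -3, v = (-3, 0, -9), so v_3 = -9.

-9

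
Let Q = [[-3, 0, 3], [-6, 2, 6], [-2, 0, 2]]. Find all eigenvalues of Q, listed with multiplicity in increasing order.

Characteristic polynomial: p(λ) = λ^3 - λ^2 - 2λ = λ(λ - 2)(λ + 1).
Roots (with multiplicity): -1, 0, 2.

-1, 0, 2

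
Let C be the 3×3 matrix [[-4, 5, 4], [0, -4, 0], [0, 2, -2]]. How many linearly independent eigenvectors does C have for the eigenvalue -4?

1

C + 4I = [[0, 5, 4], [0, 0, 0], [0, 2, 2]].
This matrix has rank 2, so its null space has dimension 3 − 2 = 1.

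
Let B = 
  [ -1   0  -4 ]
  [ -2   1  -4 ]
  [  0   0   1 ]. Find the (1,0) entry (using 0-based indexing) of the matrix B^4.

Characteristic polynomial: t^3 - t^2 - t + 1 = (t - 1)^2(t + 1), so the eigenvalues are -1, 1, 1.
t=-1: eigenvector (1, 1, 0).
t=1: eigenvector (0, 1, 0).
t=1: eigenvector (-2, 2, 1).
P = [[1, 0, -2], [1, 1, 2], [0, 0, 1]], D = diag(-1, 1, 1), P⁻¹ = [[1, 0, 2], [-1, 1, -4], [0, 0, 1]].
B⁴ = P·diag(1, 1, 1)·P⁻¹ = [[1, 0, 0], [0, 1, 0], [0, 0, 1]].
The requested entry is 0.

0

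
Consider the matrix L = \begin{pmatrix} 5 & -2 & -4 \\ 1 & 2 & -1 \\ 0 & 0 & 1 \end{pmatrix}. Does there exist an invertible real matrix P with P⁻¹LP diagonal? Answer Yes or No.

Characteristic polynomial: p(t) = t^3 - 8t^2 + 19t - 12 = (t - 4)(t - 3)(t - 1).
All 3 eigenvalues are distinct, so L is diagonalizable.

Yes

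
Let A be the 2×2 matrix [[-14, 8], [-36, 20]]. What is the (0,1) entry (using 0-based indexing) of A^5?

Characteristic polynomial: t^2 - 6t + 8 = (t - 4)(t - 2), so the eigenvalues are 2, 4.
t=4: eigenvector (4, 9).
t=2: eigenvector (1, 2).
P = [[4, 1], [9, 2]], D = diag(4, 2), P⁻¹ = [[-2, 1], [9, -4]].
A⁵ = P·diag(1024, 32)·P⁻¹ = [[-7904, 3968], [-17856, 8960]].
The requested entry is 3968.

3968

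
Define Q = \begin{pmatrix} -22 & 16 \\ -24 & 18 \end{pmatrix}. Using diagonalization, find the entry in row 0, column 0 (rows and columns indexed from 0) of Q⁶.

Characteristic polynomial: t^2 + 4t - 12 = (t - 2)(t + 6), so the eigenvalues are -6, 2.
t=-6: eigenvector (1, 1).
t=2: eigenvector (2, 3).
P = [[1, 2], [1, 3]], D = diag(-6, 2), P⁻¹ = [[3, -2], [-1, 1]].
Q⁶ = P·diag(46656, 64)·P⁻¹ = [[139840, -93184], [139776, -93120]].
The requested entry is 139840.

139840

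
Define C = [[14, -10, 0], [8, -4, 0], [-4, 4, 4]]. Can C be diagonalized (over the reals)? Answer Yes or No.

Characteristic polynomial: p(r) = r^3 - 14r^2 + 64r - 96 = (r - 6)(r - 4)^2.
r = 4 has algebraic multiplicity 2; rank(C − 4I) = 1, so geometric multiplicity = 2.
Every eigenvalue has geometric = algebraic multiplicity, so C is diagonalizable.

Yes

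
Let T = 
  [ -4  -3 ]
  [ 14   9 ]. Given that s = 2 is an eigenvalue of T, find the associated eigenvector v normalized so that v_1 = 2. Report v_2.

T − 2I = [[-6, -3], [14, 7]].
Solving (T − 2I)v = 0 gives the eigenspace spanned by (2, -4).
With v_1 = 2, v = (2, -4), so v_2 = -4.

-4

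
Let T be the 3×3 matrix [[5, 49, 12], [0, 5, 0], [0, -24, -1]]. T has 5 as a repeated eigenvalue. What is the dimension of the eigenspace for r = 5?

T − 5I = [[0, 49, 12], [0, 0, 0], [0, -24, -6]].
This matrix has rank 2, so its null space has dimension 3 − 2 = 1.

1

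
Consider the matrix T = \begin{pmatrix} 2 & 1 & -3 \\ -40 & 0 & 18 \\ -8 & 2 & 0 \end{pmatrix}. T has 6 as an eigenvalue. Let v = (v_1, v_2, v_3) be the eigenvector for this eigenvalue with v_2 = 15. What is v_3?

T − 6I = [[-4, 1, -3], [-40, -6, 18], [-8, 2, -6]].
Solving (T − 6I)v = 0 gives the eigenspace spanned by (0, 15, 5).
With v_2 = 15, v = (0, 15, 5), so v_3 = 5.

5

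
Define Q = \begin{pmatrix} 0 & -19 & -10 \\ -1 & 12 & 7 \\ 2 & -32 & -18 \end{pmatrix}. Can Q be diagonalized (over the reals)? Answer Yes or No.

Characteristic polynomial: p(t) = t^3 + 6t^2 + 9t + 4 = (t + 1)^2(t + 4).
t = -1 has algebraic multiplicity 2; rank(Q + 1I) = 2, so geometric multiplicity = 1.
Geometric multiplicity < algebraic multiplicity, so Q is not diagonalizable.

No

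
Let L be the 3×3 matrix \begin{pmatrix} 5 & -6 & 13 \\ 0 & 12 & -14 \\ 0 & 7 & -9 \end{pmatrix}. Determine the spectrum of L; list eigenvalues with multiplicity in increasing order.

-2, 5, 5

Characteristic polynomial: p(μ) = μ^3 - 8μ^2 + 5μ + 50 = (μ - 5)^2(μ + 2).
Roots (with multiplicity): -2, 5, 5.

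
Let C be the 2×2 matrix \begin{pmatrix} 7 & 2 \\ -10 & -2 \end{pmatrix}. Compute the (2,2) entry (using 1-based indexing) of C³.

Characteristic polynomial: λ^2 - 5λ + 6 = (λ - 3)(λ - 2), so the eigenvalues are 2, 3.
λ=3: eigenvector (1, -2).
λ=2: eigenvector (-2, 5).
P = [[1, -2], [-2, 5]], D = diag(3, 2), P⁻¹ = [[5, 2], [2, 1]].
C³ = P·diag(27, 8)·P⁻¹ = [[103, 38], [-190, -68]].
The requested entry is -68.

-68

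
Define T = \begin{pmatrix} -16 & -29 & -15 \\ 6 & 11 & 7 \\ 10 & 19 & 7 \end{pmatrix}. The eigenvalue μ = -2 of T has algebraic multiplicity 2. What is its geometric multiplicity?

1

T + 2I = [[-14, -29, -15], [6, 13, 7], [10, 19, 9]].
This matrix has rank 2, so its null space has dimension 3 − 2 = 1.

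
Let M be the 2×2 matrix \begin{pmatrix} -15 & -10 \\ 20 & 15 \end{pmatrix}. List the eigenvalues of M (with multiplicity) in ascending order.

-5, 5

Characteristic polynomial: p(r) = r^2 - 25 = (r - 5)(r + 5).
Roots (with multiplicity): -5, 5.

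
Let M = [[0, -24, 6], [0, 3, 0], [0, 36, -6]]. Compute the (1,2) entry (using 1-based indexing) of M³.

-864

Characteristic polynomial: λ^3 + 3λ^2 - 18λ = λ(λ - 3)(λ + 6), so the eigenvalues are -6, 0, 3.
λ=0: eigenvector (1, 0, 0).
λ=3: eigenvector (0, 1, 4).
λ=-6: eigenvector (-1, 0, 1).
P = [[1, 0, -1], [0, 1, 0], [0, 4, 1]], D = diag(0, 3, -6), P⁻¹ = [[1, -4, 1], [0, 1, 0], [0, -4, 1]].
M³ = P·diag(0, 27, -216)·P⁻¹ = [[0, -864, 216], [0, 27, 0], [0, 972, -216]].
The requested entry is -864.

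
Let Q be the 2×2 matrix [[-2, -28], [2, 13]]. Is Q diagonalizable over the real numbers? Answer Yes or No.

Yes

Characteristic polynomial: p(t) = t^2 - 11t + 30 = (t - 6)(t - 5).
All 2 eigenvalues are distinct, so Q is diagonalizable.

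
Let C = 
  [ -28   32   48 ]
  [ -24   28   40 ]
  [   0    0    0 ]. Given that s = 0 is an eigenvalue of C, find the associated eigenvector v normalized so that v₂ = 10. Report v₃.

5

C = [[-28, 32, 48], [-24, 28, 40], [0, 0, 0]].
Solving (C)v = 0 gives the eigenspace spanned by (20, 10, 5).
With v₂ = 10, v = (20, 10, 5), so v₃ = 5.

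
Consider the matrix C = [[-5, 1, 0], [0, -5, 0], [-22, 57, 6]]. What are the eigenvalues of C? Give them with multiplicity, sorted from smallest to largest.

Characteristic polynomial: p(s) = s^3 + 4s^2 - 35s - 150 = (s - 6)(s + 5)^2.
Roots (with multiplicity): -5, -5, 6.

-5, -5, 6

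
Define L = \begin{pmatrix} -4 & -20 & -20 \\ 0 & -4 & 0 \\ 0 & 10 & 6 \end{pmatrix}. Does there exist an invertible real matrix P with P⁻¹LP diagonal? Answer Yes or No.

Characteristic polynomial: p(s) = s^3 + 2s^2 - 32s - 96 = (s - 6)(s + 4)^2.
s = -4 has algebraic multiplicity 2; rank(L + 4I) = 1, so geometric multiplicity = 2.
Every eigenvalue has geometric = algebraic multiplicity, so L is diagonalizable.

Yes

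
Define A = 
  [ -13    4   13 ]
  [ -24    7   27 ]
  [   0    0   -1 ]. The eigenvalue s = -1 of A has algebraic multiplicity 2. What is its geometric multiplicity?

1

A + 1I = [[-12, 4, 13], [-24, 8, 27], [0, 0, 0]].
This matrix has rank 2, so its null space has dimension 3 − 2 = 1.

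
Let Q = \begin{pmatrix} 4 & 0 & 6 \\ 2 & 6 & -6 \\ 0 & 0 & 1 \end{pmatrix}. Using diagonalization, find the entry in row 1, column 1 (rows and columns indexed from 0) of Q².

Characteristic polynomial: μ^3 - 11μ^2 + 34μ - 24 = (μ - 6)(μ - 4)(μ - 1), so the eigenvalues are 1, 4, 6.
μ=1: eigenvector (-2, 2, 1).
μ=6: eigenvector (0, 1, 0).
μ=4: eigenvector (1, -1, 0).
P = [[-2, 0, 1], [2, 1, -1], [1, 0, 0]], D = diag(1, 6, 4), P⁻¹ = [[0, 0, 1], [1, 1, 0], [1, 0, 2]].
Q² = P·diag(1, 36, 16)·P⁻¹ = [[16, 0, 30], [20, 36, -30], [0, 0, 1]].
The requested entry is 36.

36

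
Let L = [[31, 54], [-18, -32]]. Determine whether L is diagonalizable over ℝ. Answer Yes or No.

Yes

Characteristic polynomial: p(r) = r^2 + r - 20 = (r - 4)(r + 5).
All 2 eigenvalues are distinct, so L is diagonalizable.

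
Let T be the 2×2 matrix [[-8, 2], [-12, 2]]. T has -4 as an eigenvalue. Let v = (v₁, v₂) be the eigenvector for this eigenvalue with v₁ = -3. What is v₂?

T + 4I = [[-4, 2], [-12, 6]].
Solving (T + 4I)v = 0 gives the eigenspace spanned by (-3, -6).
With v₁ = -3, v = (-3, -6), so v₂ = -6.

-6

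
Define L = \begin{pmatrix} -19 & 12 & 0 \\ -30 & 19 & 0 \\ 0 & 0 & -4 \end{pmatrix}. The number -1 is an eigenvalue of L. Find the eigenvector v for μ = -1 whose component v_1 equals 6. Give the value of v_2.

L + 1I = [[-18, 12, 0], [-30, 20, 0], [0, 0, -3]].
Solving (L + 1I)v = 0 gives the eigenspace spanned by (6, 9, 0).
With v_1 = 6, v = (6, 9, 0), so v_2 = 9.

9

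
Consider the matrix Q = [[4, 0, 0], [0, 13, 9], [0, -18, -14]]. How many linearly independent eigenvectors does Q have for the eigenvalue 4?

2

Q − 4I = [[0, 0, 0], [0, 9, 9], [0, -18, -18]].
This matrix has rank 1, so its null space has dimension 3 − 1 = 2.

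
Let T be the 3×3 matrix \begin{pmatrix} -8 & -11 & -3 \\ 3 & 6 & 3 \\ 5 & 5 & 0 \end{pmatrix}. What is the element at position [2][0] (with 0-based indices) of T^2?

Characteristic polynomial: r^3 + 2r^2 - 15r = r(r - 3)(r + 5), so the eigenvalues are -5, 0, 3.
r=3: eigenvector (-1, 1, 0).
r=-5: eigenvector (1, 0, -1).
r=0: eigenvector (1, -1, 1).
P = [[-1, 1, 1], [1, 0, -1], [0, -1, 1]], D = diag(3, -5, 0), P⁻¹ = [[1, 2, 1], [1, 1, 0], [1, 1, 1]].
T² = P·diag(9, 25, 0)·P⁻¹ = [[16, 7, -9], [9, 18, 9], [-25, -25, 0]].
The requested entry is -25.

-25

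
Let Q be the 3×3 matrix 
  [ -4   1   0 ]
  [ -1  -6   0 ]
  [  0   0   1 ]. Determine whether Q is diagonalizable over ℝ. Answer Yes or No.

Characteristic polynomial: p(μ) = μ^3 + 9μ^2 + 15μ - 25 = (μ - 1)(μ + 5)^2.
μ = -5 has algebraic multiplicity 2; rank(Q + 5I) = 2, so geometric multiplicity = 1.
Geometric multiplicity < algebraic multiplicity, so Q is not diagonalizable.

No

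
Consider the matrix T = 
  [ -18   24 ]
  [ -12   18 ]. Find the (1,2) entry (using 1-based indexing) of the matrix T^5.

Characteristic polynomial: s^2 - 36 = (s - 6)(s + 6), so the eigenvalues are -6, 6.
s=-6: eigenvector (-2, -1).
s=6: eigenvector (1, 1).
P = [[-2, 1], [-1, 1]], D = diag(-6, 6), P⁻¹ = [[-1, 1], [-1, 2]].
T⁵ = P·diag(-7776, 7776)·P⁻¹ = [[-23328, 31104], [-15552, 23328]].
The requested entry is 31104.

31104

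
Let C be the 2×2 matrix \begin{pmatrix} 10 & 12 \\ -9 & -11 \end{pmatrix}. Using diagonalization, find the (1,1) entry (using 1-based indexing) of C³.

Characteristic polynomial: t^2 + t - 2 = (t - 1)(t + 2), so the eigenvalues are -2, 1.
t=1: eigenvector (4, -3).
t=-2: eigenvector (-1, 1).
P = [[4, -1], [-3, 1]], D = diag(1, -2), P⁻¹ = [[1, 1], [3, 4]].
C³ = P·diag(1, -8)·P⁻¹ = [[28, 36], [-27, -35]].
The requested entry is 28.

28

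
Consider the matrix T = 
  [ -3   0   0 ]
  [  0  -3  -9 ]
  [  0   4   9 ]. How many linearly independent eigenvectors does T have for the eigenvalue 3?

T − 3I = [[-6, 0, 0], [0, -6, -9], [0, 4, 6]].
This matrix has rank 2, so its null space has dimension 3 − 2 = 1.

1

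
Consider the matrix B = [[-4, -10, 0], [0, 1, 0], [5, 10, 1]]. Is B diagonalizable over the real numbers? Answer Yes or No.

Characteristic polynomial: p(μ) = μ^3 + 2μ^2 - 7μ + 4 = (μ - 1)^2(μ + 4).
μ = 1 has algebraic multiplicity 2; rank(B − 1I) = 1, so geometric multiplicity = 2.
Every eigenvalue has geometric = algebraic multiplicity, so B is diagonalizable.

Yes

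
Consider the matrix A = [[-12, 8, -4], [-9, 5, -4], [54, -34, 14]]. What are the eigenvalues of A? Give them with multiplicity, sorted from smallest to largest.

Characteristic polynomial: p(r) = r^3 - 7r^2 - 6r + 72 = (r - 6)(r - 4)(r + 3).
Roots (with multiplicity): -3, 4, 6.

-3, 4, 6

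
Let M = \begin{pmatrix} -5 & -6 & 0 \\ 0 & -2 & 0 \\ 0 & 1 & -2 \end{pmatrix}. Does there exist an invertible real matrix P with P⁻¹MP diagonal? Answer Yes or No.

No

Characteristic polynomial: p(r) = r^3 + 9r^2 + 24r + 20 = (r + 2)^2(r + 5).
r = -2 has algebraic multiplicity 2; rank(M + 2I) = 2, so geometric multiplicity = 1.
Geometric multiplicity < algebraic multiplicity, so M is not diagonalizable.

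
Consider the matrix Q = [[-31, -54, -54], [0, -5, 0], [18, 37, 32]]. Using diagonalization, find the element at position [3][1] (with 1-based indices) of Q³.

378

Characteristic polynomial: r^3 + 4r^2 - 25r - 100 = (r - 5)(r + 4)(r + 5), so the eigenvalues are -5, -4, 5.
r=5: eigenvector (-3, 0, 2).
r=-4: eigenvector (-2, 0, 1).
r=-5: eigenvector (0, 1, -1).
P = [[-3, -2, 0], [0, 0, 1], [2, 1, -1]], D = diag(5, -4, -5), P⁻¹ = [[1, 2, 2], [-2, -3, -3], [0, 1, 0]].
Q³ = P·diag(125, -64, -125)·P⁻¹ = [[-631, -1134, -1134], [0, -125, 0], [378, 817, 692]].
The requested entry is 378.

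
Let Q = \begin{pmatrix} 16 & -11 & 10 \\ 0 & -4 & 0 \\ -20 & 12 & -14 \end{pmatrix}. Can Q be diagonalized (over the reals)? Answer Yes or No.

No

Characteristic polynomial: p(λ) = λ^3 + 2λ^2 - 32λ - 96 = (λ - 6)(λ + 4)^2.
λ = -4 has algebraic multiplicity 2; rank(Q + 4I) = 2, so geometric multiplicity = 1.
Geometric multiplicity < algebraic multiplicity, so Q is not diagonalizable.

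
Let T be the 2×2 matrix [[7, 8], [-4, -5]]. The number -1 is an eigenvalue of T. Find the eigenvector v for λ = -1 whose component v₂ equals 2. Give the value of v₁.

T + 1I = [[8, 8], [-4, -4]].
Solving (T + 1I)v = 0 gives the eigenspace spanned by (-2, 2).
With v₂ = 2, v = (-2, 2), so v₁ = -2.

-2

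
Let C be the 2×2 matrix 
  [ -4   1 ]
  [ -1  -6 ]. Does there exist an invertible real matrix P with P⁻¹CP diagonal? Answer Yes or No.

Characteristic polynomial: p(t) = t^2 + 10t + 25 = (t + 5)^2.
t = -5 has algebraic multiplicity 2; rank(C + 5I) = 1, so geometric multiplicity = 1.
Geometric multiplicity < algebraic multiplicity, so C is not diagonalizable.

No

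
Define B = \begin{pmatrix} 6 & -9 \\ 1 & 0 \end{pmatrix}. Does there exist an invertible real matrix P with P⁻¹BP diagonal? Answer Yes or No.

No

Characteristic polynomial: p(μ) = μ^2 - 6μ + 9 = (μ - 3)^2.
μ = 3 has algebraic multiplicity 2; rank(B − 3I) = 1, so geometric multiplicity = 1.
Geometric multiplicity < algebraic multiplicity, so B is not diagonalizable.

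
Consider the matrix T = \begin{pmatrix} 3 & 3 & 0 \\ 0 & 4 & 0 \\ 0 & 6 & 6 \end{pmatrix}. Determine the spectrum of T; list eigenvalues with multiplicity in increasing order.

3, 4, 6

Characteristic polynomial: p(r) = r^3 - 13r^2 + 54r - 72 = (r - 6)(r - 4)(r - 3).
Roots (with multiplicity): 3, 4, 6.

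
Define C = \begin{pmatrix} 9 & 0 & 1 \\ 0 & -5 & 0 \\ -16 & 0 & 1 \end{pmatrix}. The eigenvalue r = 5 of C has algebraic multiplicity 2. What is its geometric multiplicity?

C − 5I = [[4, 0, 1], [0, -10, 0], [-16, 0, -4]].
This matrix has rank 2, so its null space has dimension 3 − 2 = 1.

1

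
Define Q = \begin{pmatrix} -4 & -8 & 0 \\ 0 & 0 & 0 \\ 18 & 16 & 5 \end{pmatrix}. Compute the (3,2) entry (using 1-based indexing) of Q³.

Characteristic polynomial: r^3 - r^2 - 20r = r(r - 5)(r + 4), so the eigenvalues are -4, 0, 5.
r=-4: eigenvector (1, 0, -2).
r=5: eigenvector (0, 0, 1).
r=0: eigenvector (-2, 1, 4).
P = [[1, 0, -2], [0, 0, 1], [-2, 1, 4]], D = diag(-4, 5, 0), P⁻¹ = [[1, 2, 0], [2, 0, 1], [0, 1, 0]].
Q³ = P·diag(-64, 125, 0)·P⁻¹ = [[-64, -128, 0], [0, 0, 0], [378, 256, 125]].
The requested entry is 256.

256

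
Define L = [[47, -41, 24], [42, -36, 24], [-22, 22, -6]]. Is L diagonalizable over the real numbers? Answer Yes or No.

Yes

Characteristic polynomial: p(λ) = λ^3 - 5λ^2 - 36λ + 180 = (λ - 6)(λ - 5)(λ + 6).
All 3 eigenvalues are distinct, so L is diagonalizable.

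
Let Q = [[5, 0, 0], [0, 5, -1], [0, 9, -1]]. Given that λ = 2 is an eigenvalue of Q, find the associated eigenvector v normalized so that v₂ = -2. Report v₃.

-6

Q − 2I = [[3, 0, 0], [0, 3, -1], [0, 9, -3]].
Solving (Q − 2I)v = 0 gives the eigenspace spanned by (0, -2, -6).
With v₂ = -2, v = (0, -2, -6), so v₃ = -6.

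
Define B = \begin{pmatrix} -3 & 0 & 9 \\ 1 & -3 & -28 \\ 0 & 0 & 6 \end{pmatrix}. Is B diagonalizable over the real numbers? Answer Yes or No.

No

Characteristic polynomial: p(λ) = λ^3 - 27λ - 54 = (λ - 6)(λ + 3)^2.
λ = -3 has algebraic multiplicity 2; rank(B + 3I) = 2, so geometric multiplicity = 1.
Geometric multiplicity < algebraic multiplicity, so B is not diagonalizable.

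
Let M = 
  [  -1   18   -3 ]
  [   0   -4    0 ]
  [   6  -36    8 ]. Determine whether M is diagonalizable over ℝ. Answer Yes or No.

Characteristic polynomial: p(r) = r^3 - 3r^2 - 18r + 40 = (r - 5)(r - 2)(r + 4).
All 3 eigenvalues are distinct, so M is diagonalizable.

Yes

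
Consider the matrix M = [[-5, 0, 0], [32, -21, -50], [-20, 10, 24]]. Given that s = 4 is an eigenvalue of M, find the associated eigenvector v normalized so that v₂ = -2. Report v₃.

1

M − 4I = [[-9, 0, 0], [32, -25, -50], [-20, 10, 20]].
Solving (M − 4I)v = 0 gives the eigenspace spanned by (0, -2, 1).
With v₂ = -2, v = (0, -2, 1), so v₃ = 1.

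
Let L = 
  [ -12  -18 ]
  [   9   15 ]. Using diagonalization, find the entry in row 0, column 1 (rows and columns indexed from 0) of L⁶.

Characteristic polynomial: r^2 - 3r - 18 = (r - 6)(r + 3), so the eigenvalues are -3, 6.
r=-3: eigenvector (-2, 1).
r=6: eigenvector (-1, 1).
P = [[-2, -1], [1, 1]], D = diag(-3, 6), P⁻¹ = [[-1, -1], [1, 2]].
L⁶ = P·diag(729, 46656)·P⁻¹ = [[-45198, -91854], [45927, 92583]].
The requested entry is -91854.

-91854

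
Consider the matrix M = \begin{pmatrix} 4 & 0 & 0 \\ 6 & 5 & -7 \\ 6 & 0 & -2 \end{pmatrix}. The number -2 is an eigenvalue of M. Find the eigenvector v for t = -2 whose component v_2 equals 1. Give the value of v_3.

M + 2I = [[6, 0, 0], [6, 7, -7], [6, 0, 0]].
Solving (M + 2I)v = 0 gives the eigenspace spanned by (0, 1, 1).
With v_2 = 1, v = (0, 1, 1), so v_3 = 1.

1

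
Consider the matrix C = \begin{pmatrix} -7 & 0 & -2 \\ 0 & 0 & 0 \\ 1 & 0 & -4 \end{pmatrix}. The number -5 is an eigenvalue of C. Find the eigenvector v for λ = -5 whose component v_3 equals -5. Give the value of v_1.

C + 5I = [[-2, 0, -2], [0, 5, 0], [1, 0, 1]].
Solving (C + 5I)v = 0 gives the eigenspace spanned by (5, 0, -5).
With v_3 = -5, v = (5, 0, -5), so v_1 = 5.

5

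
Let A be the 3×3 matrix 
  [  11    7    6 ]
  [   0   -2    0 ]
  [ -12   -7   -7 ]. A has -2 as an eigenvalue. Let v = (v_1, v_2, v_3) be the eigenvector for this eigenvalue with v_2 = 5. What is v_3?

5

A + 2I = [[13, 7, 6], [0, 0, 0], [-12, -7, -5]].
Solving (A + 2I)v = 0 gives the eigenspace spanned by (-5, 5, 5).
With v_2 = 5, v = (-5, 5, 5), so v_3 = 5.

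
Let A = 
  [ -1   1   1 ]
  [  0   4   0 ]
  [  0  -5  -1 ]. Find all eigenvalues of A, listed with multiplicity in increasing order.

-1, -1, 4

Characteristic polynomial: p(s) = s^3 - 2s^2 - 7s - 4 = (s - 4)(s + 1)^2.
Roots (with multiplicity): -1, -1, 4.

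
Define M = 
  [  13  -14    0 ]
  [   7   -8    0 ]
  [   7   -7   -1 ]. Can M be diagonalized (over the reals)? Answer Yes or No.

Yes

Characteristic polynomial: p(λ) = λ^3 - 4λ^2 - 11λ - 6 = (λ - 6)(λ + 1)^2.
λ = -1 has algebraic multiplicity 2; rank(M + 1I) = 1, so geometric multiplicity = 2.
Every eigenvalue has geometric = algebraic multiplicity, so M is diagonalizable.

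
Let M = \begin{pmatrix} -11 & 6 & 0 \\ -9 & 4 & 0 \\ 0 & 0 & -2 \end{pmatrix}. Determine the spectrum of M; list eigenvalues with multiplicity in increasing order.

Characteristic polynomial: p(t) = t^3 + 9t^2 + 24t + 20 = (t + 2)^2(t + 5).
Roots (with multiplicity): -5, -2, -2.

-5, -2, -2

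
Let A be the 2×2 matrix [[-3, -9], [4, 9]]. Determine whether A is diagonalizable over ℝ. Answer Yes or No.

Characteristic polynomial: p(λ) = λ^2 - 6λ + 9 = (λ - 3)^2.
λ = 3 has algebraic multiplicity 2; rank(A − 3I) = 1, so geometric multiplicity = 1.
Geometric multiplicity < algebraic multiplicity, so A is not diagonalizable.

No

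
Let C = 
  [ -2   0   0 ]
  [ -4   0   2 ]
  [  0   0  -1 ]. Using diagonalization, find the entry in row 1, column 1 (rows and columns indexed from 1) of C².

Characteristic polynomial: s^3 + 3s^2 + 2s = s(s + 1)(s + 2), so the eigenvalues are -2, -1, 0.
s=-1: eigenvector (0, -2, 1).
s=0: eigenvector (0, 1, 0).
s=-2: eigenvector (1, 2, 0).
P = [[0, 0, 1], [-2, 1, 2], [1, 0, 0]], D = diag(-1, 0, -2), P⁻¹ = [[0, 0, 1], [-2, 1, 2], [1, 0, 0]].
C² = P·diag(1, 0, 4)·P⁻¹ = [[4, 0, 0], [8, 0, -2], [0, 0, 1]].
The requested entry is 4.

4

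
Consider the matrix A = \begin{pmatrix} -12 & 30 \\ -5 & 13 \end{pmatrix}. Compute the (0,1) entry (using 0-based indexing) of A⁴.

Characteristic polynomial: s^2 - s - 6 = (s - 3)(s + 2), so the eigenvalues are -2, 3.
s=-2: eigenvector (3, 1).
s=3: eigenvector (2, 1).
P = [[3, 2], [1, 1]], D = diag(-2, 3), P⁻¹ = [[1, -2], [-1, 3]].
A⁴ = P·diag(16, 81)·P⁻¹ = [[-114, 390], [-65, 211]].
The requested entry is 390.

390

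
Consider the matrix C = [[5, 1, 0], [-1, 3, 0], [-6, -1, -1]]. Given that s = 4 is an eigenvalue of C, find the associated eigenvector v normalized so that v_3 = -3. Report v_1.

C − 4I = [[1, 1, 0], [-1, -1, 0], [-6, -1, -5]].
Solving (C − 4I)v = 0 gives the eigenspace spanned by (3, -3, -3).
With v_3 = -3, v = (3, -3, -3), so v_1 = 3.

3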